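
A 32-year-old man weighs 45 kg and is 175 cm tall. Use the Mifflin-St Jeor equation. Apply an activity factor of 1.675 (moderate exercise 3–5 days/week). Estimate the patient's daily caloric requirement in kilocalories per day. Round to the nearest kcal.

2326 kilocalories per day

Mifflin-St Jeor (male): BMR = 10(45) + 6.25(175) − 5(32) + 5 = 450 + 1093.75 − 160 + 5 = 1388.75 kcal/day.
TEE = BMR × activity factor = 1388.75 × 1.675 = 2326.1563 kcal/day.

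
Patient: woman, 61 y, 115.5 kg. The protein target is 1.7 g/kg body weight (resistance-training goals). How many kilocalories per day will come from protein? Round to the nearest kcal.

785 kcal/day

Protein = 1.7 g/kg × 115.5 kg = 196.35 g/day.
Protein energy = 196.35 g × 4 kcal/g = 785.4 kcal/day.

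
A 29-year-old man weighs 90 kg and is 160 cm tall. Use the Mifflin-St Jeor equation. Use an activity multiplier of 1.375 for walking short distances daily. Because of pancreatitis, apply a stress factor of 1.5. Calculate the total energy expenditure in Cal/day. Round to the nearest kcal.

3630 Cal/day

Mifflin-St Jeor (male): BMR = 10(90) + 6.25(160) − 5(29) + 5 = 900 + 1000 − 145 + 5 = 1760 kcal/day.
TEE = BMR × activity factor = 1760 × 1.375 = 2420 kcal/day.
Apply stress factor: 2420 × 1.5 = 3630 kcal/day.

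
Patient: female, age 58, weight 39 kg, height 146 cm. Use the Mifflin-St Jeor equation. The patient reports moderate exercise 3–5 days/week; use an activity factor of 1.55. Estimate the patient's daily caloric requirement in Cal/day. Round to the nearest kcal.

1320 Cal/day

Mifflin-St Jeor (female): BMR = 10(39) + 6.25(146) − 5(58) − 161 = 390 + 912.5 − 290 − 161 = 851.5 kcal/day.
TEE = BMR × activity factor = 851.5 × 1.55 = 1319.825 kcal/day.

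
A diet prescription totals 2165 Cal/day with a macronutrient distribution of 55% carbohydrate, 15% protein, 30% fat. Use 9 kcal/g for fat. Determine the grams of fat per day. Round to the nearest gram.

Fat energy = 30% × 2165 = 649.5 kcal.
At 9 kcal/g: 649.5 ÷ 9 = 72.1667 g.

72 g/day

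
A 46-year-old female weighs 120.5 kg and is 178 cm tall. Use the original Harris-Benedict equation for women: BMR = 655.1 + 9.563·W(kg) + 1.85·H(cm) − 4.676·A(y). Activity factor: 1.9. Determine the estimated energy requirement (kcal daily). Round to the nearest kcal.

Harris-Benedict: BMR = 655.1 + 9.563(120.5) + 1.85(178) − 4.676(46) = 1921.6455 kcal/day.
TEE = BMR × activity factor = 1921.6455 × 1.9 = 3651.1265 kcal/day.

3651 kcal daily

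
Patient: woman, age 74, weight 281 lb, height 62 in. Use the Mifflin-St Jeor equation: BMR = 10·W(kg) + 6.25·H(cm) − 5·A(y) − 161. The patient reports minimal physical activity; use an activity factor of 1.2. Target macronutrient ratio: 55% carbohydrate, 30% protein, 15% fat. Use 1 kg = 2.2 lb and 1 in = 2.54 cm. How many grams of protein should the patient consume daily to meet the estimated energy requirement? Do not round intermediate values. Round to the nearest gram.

156 g/day

Convert to metric: weight = 281 ÷ 2.2 = 127.7273 kg; height = 62 × 2.54 = 157.48 cm.
Mifflin-St Jeor (female): BMR = 10(127.7273) + 6.25(157.48) − 5(74) − 161 = 1277.2727 + 984.25 − 370 − 161 = 1730.5227 kcal/day.
TEE = 1730.5227 × 1.2 = 2076.6273 kcal/day.
Protein energy = 30% × 2076.6273 = 622.9882 kcal.
Protein = 622.9882 ÷ 4 kcal/g = 155.747 g.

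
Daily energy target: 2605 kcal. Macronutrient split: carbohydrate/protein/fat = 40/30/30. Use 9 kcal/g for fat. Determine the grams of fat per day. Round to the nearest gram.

Fat energy = 30% × 2605 = 781.5 kcal.
At 9 kcal/g: 781.5 ÷ 9 = 86.8333 g.

87 g/day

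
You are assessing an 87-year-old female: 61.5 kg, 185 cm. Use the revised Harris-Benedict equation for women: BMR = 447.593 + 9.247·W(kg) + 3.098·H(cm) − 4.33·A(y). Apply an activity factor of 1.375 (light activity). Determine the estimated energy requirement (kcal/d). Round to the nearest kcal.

1667 kcal/d

Harris-Benedict: BMR = 447.593 + 9.247(61.5) + 3.098(185) − 4.33(87) = 1212.7035 kcal/day.
TEE = BMR × activity factor = 1212.7035 × 1.375 = 1667.4673 kcal/day.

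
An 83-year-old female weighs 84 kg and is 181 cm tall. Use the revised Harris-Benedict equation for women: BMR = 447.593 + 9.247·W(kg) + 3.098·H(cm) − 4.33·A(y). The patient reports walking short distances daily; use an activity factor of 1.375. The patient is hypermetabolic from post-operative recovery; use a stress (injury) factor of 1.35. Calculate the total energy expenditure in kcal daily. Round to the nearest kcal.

2646 kcal daily

Harris-Benedict: BMR = 447.593 + 9.247(84) + 3.098(181) − 4.33(83) = 1425.689 kcal/day.
TEE = BMR × activity factor = 1425.689 × 1.375 = 1960.3224 kcal/day.
Apply stress factor: 1960.3224 × 1.35 = 2646.4352 kcal/day.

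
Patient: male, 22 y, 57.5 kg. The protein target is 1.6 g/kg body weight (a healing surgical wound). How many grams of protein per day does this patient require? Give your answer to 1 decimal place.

92.0 g/day

Protein = 1.6 g/kg × 57.5 kg = 92 g/day.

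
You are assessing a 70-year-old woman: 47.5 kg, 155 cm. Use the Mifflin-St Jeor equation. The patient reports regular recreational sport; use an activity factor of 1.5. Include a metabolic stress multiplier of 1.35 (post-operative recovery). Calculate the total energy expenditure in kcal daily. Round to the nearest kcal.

Mifflin-St Jeor (female): BMR = 10(47.5) + 6.25(155) − 5(70) − 161 = 475 + 968.75 − 350 − 161 = 932.75 kcal/day.
TEE = BMR × activity factor = 932.75 × 1.5 = 1399.125 kcal/day.
Apply stress factor: 1399.125 × 1.35 = 1888.8188 kcal/day.

1889 kcal daily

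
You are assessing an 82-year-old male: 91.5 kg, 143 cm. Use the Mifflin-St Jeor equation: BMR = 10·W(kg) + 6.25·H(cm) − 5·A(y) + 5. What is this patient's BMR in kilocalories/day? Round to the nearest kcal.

1404 kilocalories/day

Mifflin-St Jeor (male): BMR = 10(91.5) + 6.25(143) − 5(82) + 5 = 915 + 893.75 − 410 + 5 = 1403.75 kcal/day.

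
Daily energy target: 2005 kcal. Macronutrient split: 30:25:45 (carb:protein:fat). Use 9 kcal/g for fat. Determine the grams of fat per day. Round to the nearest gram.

Fat energy = 45% × 2005 = 902.25 kcal.
At 9 kcal/g: 902.25 ÷ 9 = 100.25 g.

100 g/day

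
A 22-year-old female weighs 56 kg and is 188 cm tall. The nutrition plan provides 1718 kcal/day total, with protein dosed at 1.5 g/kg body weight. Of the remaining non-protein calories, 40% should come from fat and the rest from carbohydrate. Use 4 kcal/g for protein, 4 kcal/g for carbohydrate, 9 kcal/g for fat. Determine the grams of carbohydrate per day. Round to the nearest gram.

207 g/day

Protein = 1.5 × 56 = 84 g → 84 × 4 = 336 kcal.
Non-protein calories = 1718 − 336 = 1382 kcal.
Fat: 40% × 1382 = 552.8 kcal; carbohydrate: 829.2 kcal.
Carbohydrate: 829.2 kcal ÷ 4 kcal/g = 207.3 g.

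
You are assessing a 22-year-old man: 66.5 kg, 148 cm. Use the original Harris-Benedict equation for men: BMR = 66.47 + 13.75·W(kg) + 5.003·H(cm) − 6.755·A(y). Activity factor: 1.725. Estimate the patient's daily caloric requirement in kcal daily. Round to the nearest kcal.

Harris-Benedict: BMR = 66.47 + 13.75(66.5) + 5.003(148) − 6.755(22) = 1572.679 kcal/day.
TEE = BMR × activity factor = 1572.679 × 1.725 = 2712.8713 kcal/day.

2713 kcal daily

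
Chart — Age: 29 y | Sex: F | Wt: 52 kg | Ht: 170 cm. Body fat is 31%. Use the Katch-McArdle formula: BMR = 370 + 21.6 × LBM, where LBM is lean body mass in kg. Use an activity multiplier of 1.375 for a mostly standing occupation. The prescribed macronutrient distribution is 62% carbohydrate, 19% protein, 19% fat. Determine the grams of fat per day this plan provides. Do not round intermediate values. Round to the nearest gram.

LBM = 52 × (1 − 0.31) = 35.88 kg. Katch-McArdle: BMR = 370 + 21.6 × 35.88 = 1145.008 kcal/day.
TEE = 1145.008 × 1.375 = 1574.386 kcal/day.
Fat energy = 19% × 1574.386 = 299.1333 kcal.
Fat = 299.1333 ÷ 9 kcal/g = 33.237 g.

33 g/day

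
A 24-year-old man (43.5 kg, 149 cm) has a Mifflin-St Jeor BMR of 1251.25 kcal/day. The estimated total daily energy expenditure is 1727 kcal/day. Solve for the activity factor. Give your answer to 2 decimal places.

Activity factor = TEE ÷ BMR = 1727 ÷ 1251.25 = 1.38.

1.38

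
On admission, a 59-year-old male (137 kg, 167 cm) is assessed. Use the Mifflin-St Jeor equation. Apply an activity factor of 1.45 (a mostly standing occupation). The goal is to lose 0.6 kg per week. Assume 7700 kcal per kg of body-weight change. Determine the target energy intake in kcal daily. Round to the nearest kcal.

2419 kcal daily

Mifflin-St Jeor (male): BMR = 10(137) + 6.25(167) − 5(59) + 5 = 1370 + 1043.75 − 295 + 5 = 2123.75 kcal/day.
TEE = 2123.75 × 1.45 = 3079.4375 kcal/day.
Required daily deficit = 0.6 × 7700 ÷ 7 = 660 kcal/day.
Target intake = 3079.4375 − 660 = 2419.4375 kcal/day.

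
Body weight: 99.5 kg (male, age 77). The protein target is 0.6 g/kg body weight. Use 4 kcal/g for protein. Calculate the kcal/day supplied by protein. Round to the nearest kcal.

239 kcal/day

Protein = 0.6 g/kg × 99.5 kg = 59.7 g/day.
Protein energy = 59.7 g × 4 kcal/g = 238.8 kcal/day.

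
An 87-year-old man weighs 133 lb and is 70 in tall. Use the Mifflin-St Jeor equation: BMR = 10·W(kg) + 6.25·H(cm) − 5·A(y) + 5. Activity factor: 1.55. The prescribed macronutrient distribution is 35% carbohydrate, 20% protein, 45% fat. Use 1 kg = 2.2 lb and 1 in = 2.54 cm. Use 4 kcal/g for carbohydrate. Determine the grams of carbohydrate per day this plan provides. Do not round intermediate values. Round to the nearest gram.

174 g/day

Convert to metric: weight = 133 ÷ 2.2 = 60.4545 kg; height = 70 × 2.54 = 177.8 cm.
Mifflin-St Jeor (male): BMR = 10(60.4545) + 6.25(177.8) − 5(87) + 5 = 604.5455 + 1111.25 − 435 + 5 = 1285.7955 kcal/day.
TEE = 1285.7955 × 1.55 = 1992.983 kcal/day.
Carbohydrate energy = 35% × 1992.983 = 697.544 kcal.
Carbohydrate = 697.544 ÷ 4 kcal/g = 174.386 g.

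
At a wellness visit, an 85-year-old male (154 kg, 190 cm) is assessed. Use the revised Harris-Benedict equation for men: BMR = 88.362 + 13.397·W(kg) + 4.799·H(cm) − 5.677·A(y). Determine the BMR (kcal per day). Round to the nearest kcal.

2581 kcal per day

Harris-Benedict: BMR = 88.362 + 13.397(154) + 4.799(190) − 5.677(85) = 2580.765 kcal/day.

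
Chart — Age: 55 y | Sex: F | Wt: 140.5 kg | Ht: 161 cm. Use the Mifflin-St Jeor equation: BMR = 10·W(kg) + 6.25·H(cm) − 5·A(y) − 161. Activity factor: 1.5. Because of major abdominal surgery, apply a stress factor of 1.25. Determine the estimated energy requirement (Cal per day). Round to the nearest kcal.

3704 Cal per day

Mifflin-St Jeor (female): BMR = 10(140.5) + 6.25(161) − 5(55) − 161 = 1405 + 1006.25 − 275 − 161 = 1975.25 kcal/day.
TEE = BMR × activity factor = 1975.25 × 1.5 = 2962.875 kcal/day.
Apply stress factor: 2962.875 × 1.25 = 3703.5938 kcal/day.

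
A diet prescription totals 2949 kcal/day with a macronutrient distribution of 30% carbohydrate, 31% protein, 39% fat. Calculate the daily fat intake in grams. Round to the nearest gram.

Fat energy = 39% × 2949 = 1150.11 kcal.
At 9 kcal/g: 1150.11 ÷ 9 = 127.79 g.

128 g/day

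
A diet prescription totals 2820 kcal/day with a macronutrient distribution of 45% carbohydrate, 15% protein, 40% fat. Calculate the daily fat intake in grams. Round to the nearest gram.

Fat energy = 40% × 2820 = 1128 kcal.
At 9 kcal/g: 1128 ÷ 9 = 125.3333 g.

125 g/day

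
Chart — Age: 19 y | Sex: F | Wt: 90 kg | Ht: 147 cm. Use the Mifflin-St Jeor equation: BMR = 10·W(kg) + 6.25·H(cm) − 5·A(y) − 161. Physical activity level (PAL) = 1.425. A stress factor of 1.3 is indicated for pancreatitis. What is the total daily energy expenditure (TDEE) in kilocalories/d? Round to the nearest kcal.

Mifflin-St Jeor (female): BMR = 10(90) + 6.25(147) − 5(19) − 161 = 900 + 918.75 − 95 − 161 = 1562.75 kcal/day.
TEE = BMR × activity factor = 1562.75 × 1.425 = 2226.9188 kcal/day.
Apply stress factor: 2226.9188 × 1.3 = 2894.9944 kcal/day.

2895 kilocalories/d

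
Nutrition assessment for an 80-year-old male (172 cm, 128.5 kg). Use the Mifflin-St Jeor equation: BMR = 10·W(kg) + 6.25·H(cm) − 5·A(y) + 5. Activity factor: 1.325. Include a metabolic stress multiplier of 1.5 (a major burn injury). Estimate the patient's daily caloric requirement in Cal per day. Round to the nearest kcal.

Mifflin-St Jeor (male): BMR = 10(128.5) + 6.25(172) − 5(80) + 5 = 1285 + 1075 − 400 + 5 = 1965 kcal/day.
TEE = BMR × activity factor = 1965 × 1.325 = 2603.625 kcal/day.
Apply stress factor: 2603.625 × 1.5 = 3905.4375 kcal/day.

3905 Cal per day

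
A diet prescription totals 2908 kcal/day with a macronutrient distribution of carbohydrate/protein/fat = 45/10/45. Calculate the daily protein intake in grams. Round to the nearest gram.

73 g/day

Protein energy = 10% × 2908 = 290.8 kcal.
At 4 kcal/g: 290.8 ÷ 4 = 72.7 g.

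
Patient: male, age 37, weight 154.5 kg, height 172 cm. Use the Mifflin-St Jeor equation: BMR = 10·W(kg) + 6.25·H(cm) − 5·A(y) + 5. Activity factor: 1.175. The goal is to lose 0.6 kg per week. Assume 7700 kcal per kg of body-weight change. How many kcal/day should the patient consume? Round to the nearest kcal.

Mifflin-St Jeor (male): BMR = 10(154.5) + 6.25(172) − 5(37) + 5 = 1545 + 1075 − 185 + 5 = 2440 kcal/day.
TEE = 2440 × 1.175 = 2867 kcal/day.
Required daily deficit = 0.6 × 7700 ÷ 7 = 660 kcal/day.
Target intake = 2867 − 660 = 2207 kcal/day.

2207 kcal/day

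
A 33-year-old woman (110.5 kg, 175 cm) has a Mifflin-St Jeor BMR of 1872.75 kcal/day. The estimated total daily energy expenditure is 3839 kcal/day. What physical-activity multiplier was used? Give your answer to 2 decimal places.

Activity factor = TEE ÷ BMR = 3839 ÷ 1872.75 = 2.05.

2.05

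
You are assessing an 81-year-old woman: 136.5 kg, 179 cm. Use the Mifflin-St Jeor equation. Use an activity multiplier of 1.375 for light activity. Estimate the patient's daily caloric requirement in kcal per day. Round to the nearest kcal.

Mifflin-St Jeor (female): BMR = 10(136.5) + 6.25(179) − 5(81) − 161 = 1365 + 1118.75 − 405 − 161 = 1917.75 kcal/day.
TEE = BMR × activity factor = 1917.75 × 1.375 = 2636.9063 kcal/day.

2637 kcal per day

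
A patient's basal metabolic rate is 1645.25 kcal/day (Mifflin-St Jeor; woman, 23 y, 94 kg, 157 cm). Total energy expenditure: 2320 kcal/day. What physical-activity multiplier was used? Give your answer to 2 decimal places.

Activity factor = TEE ÷ BMR = 2320 ÷ 1645.25 = 1.41.

1.41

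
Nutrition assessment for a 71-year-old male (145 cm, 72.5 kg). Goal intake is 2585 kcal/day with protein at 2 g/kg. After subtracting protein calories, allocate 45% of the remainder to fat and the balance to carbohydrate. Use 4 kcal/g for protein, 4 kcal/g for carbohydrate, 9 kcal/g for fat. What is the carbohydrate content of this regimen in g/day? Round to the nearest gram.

276 g/day

Protein = 2 × 72.5 = 145 g → 145 × 4 = 580 kcal.
Non-protein calories = 2585 − 580 = 2005 kcal.
Fat: 45% × 2005 = 902.25 kcal; carbohydrate: 1102.75 kcal.
Carbohydrate: 1102.75 kcal ÷ 4 kcal/g = 275.6875 g.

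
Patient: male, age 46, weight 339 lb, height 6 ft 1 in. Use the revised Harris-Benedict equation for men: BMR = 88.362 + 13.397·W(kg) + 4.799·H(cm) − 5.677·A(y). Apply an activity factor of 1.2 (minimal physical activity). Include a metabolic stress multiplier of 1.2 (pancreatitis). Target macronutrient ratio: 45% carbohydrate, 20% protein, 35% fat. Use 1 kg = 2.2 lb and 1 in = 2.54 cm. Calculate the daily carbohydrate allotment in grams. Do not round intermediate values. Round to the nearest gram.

451 g/day

Convert to metric: weight = 339 ÷ 2.2 = 154.0909 kg; height = (6×12 + 1) × 2.54 = 73 × 2.54 = 185.42 cm.
Harris-Benedict: BMR = 88.362 + 13.397(154.0909) + 4.799(185.42) − 5.677(46) = 2781.4065 kcal/day.
TEE = 2781.4065 × 1.2 = 3337.6878 kcal/day.
With stress factor 1.2: 3337.6878 × 1.2 = 4005.2253 kcal/day.
Carbohydrate energy = 45% × 4005.2253 = 1802.3514 kcal.
Carbohydrate = 1802.3514 ÷ 4 kcal/g = 450.5879 g.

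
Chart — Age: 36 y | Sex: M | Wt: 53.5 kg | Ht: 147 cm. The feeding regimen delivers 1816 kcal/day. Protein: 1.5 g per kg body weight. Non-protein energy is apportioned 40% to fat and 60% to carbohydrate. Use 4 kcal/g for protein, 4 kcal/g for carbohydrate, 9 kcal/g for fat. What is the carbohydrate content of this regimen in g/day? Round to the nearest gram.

224 g/day

Protein = 1.5 × 53.5 = 80.25 g → 80.25 × 4 = 321 kcal.
Non-protein calories = 1816 − 321 = 1495 kcal.
Fat: 40% × 1495 = 598 kcal; carbohydrate: 897 kcal.
Carbohydrate: 897 kcal ÷ 4 kcal/g = 224.25 g.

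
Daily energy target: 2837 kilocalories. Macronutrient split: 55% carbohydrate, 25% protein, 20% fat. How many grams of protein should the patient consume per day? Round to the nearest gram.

Protein energy = 25% × 2837 = 709.25 kcal.
At 4 kcal/g: 709.25 ÷ 4 = 177.3125 g.

177 g/day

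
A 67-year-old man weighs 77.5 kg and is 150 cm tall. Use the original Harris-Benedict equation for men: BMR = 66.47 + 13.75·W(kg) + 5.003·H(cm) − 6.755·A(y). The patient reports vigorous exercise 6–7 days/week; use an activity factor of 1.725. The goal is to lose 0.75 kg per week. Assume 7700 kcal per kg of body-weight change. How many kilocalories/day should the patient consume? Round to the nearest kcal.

Harris-Benedict: BMR = 66.47 + 13.75(77.5) + 5.003(150) − 6.755(67) = 1429.96 kcal/day.
TEE = 1429.96 × 1.725 = 2466.681 kcal/day.
Required daily deficit = 0.75 × 7700 ÷ 7 = 825 kcal/day.
Target intake = 2466.681 − 825 = 1641.681 kcal/day.

1642 kilocalories/day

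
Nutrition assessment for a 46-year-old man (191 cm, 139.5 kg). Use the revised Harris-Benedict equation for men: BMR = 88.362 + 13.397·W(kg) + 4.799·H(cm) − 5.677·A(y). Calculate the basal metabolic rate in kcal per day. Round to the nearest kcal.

2613 kcal per day

Harris-Benedict: BMR = 88.362 + 13.397(139.5) + 4.799(191) − 5.677(46) = 2612.7105 kcal/day.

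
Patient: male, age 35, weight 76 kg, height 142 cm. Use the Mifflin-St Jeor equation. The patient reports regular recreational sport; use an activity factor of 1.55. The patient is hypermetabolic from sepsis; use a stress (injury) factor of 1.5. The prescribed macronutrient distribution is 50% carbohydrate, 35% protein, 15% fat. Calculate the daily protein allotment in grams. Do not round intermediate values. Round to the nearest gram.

301 g/day

Mifflin-St Jeor (male): BMR = 10(76) + 6.25(142) − 5(35) + 5 = 760 + 887.5 − 175 + 5 = 1477.5 kcal/day.
TEE = 1477.5 × 1.55 = 2290.125 kcal/day.
With stress factor 1.5: 2290.125 × 1.5 = 3435.1875 kcal/day.
Protein energy = 35% × 3435.1875 = 1202.3156 kcal.
Protein = 1202.3156 ÷ 4 kcal/g = 300.5789 g.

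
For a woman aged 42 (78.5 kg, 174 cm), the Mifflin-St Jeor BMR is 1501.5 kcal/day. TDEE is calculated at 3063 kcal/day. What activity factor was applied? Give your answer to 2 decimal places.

2.04

Activity factor = TEE ÷ BMR = 3063 ÷ 1501.5 = 2.04.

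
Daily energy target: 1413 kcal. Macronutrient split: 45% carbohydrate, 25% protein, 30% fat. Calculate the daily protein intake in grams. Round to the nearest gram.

88 g/day

Protein energy = 25% × 1413 = 353.25 kcal.
At 4 kcal/g: 353.25 ÷ 4 = 88.3125 g.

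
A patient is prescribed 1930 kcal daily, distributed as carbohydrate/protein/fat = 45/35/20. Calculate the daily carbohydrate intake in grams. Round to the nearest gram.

217 g/day

Carbohydrate energy = 45% × 1930 = 868.5 kcal.
At 4 kcal/g: 868.5 ÷ 4 = 217.125 g.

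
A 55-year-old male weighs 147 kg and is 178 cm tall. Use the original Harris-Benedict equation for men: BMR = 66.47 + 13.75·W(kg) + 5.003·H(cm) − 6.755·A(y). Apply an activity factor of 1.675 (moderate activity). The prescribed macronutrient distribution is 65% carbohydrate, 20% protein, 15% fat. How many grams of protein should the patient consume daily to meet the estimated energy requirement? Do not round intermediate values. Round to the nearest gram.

Harris-Benedict: BMR = 66.47 + 13.75(147) + 5.003(178) − 6.755(55) = 2606.729 kcal/day.
TEE = 2606.729 × 1.675 = 4366.2711 kcal/day.
Protein energy = 20% × 4366.2711 = 873.2542 kcal.
Protein = 873.2542 ÷ 4 kcal/g = 218.3136 g.

218 g/day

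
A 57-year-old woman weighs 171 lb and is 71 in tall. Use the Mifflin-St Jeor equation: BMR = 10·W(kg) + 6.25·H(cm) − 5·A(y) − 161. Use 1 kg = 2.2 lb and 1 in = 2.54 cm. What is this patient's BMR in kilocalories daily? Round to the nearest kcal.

1458 kilocalories daily

Convert to metric: weight = 171 ÷ 2.2 = 77.7273 kg; height = 71 × 2.54 = 180.34 cm.
Mifflin-St Jeor (female): BMR = 10(77.7273) + 6.25(180.34) − 5(57) − 161 = 777.2727 + 1127.125 − 285 − 161 = 1458.3977 kcal/day.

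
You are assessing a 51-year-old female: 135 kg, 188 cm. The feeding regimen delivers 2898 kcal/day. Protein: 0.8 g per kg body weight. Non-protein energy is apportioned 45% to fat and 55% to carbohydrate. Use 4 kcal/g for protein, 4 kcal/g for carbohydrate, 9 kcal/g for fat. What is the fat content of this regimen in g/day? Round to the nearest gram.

Protein = 0.8 × 135 = 108 g → 108 × 4 = 432 kcal.
Non-protein calories = 2898 − 432 = 2466 kcal.
Fat: 45% × 2466 = 1109.7 kcal; carbohydrate: 1356.3 kcal.
Fat: 1109.7 kcal ÷ 9 kcal/g = 123.3 g.

123 g/day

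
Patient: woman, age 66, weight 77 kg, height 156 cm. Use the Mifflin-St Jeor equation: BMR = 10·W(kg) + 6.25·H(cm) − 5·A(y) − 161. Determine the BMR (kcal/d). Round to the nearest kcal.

1254 kcal/d

Mifflin-St Jeor (female): BMR = 10(77) + 6.25(156) − 5(66) − 161 = 770 + 975 − 330 − 161 = 1254 kcal/day.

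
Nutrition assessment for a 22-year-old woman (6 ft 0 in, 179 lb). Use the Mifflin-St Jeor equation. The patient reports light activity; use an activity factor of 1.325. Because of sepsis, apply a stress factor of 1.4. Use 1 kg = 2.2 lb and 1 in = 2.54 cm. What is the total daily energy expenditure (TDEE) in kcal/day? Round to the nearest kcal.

Convert to metric: weight = 179 ÷ 2.2 = 81.3636 kg; height = (6×12 + 0) × 2.54 = 72 × 2.54 = 182.88 cm.
Mifflin-St Jeor (female): BMR = 10(81.3636) + 6.25(182.88) − 5(22) − 161 = 813.6364 + 1143 − 110 − 161 = 1685.6364 kcal/day.
TEE = BMR × activity factor = 1685.6364 × 1.325 = 2233.4682 kcal/day.
Apply stress factor: 2233.4682 × 1.4 = 3126.8555 kcal/day.

3127 kcal/day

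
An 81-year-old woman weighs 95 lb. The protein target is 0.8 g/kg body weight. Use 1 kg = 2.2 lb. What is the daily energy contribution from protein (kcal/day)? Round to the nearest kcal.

Weight in kg = 95 ÷ 2.2 = 43.1818 kg.
Protein = 0.8 g/kg × 43.1818 kg = 34.5455 g/day.
Protein energy = 34.5455 g × 4 kcal/g = 138.1818 kcal/day.

138 kcal/day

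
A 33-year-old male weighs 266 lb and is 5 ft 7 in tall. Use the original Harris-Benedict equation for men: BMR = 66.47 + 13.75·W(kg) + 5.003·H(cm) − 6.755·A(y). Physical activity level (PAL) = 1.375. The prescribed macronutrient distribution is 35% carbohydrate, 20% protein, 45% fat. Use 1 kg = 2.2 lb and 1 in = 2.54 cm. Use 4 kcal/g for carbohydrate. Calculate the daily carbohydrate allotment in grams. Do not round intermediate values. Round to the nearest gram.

Convert to metric: weight = 266 ÷ 2.2 = 120.9091 kg; height = (5×12 + 7) × 2.54 = 67 × 2.54 = 170.18 cm.
Harris-Benedict: BMR = 66.47 + 13.75(120.9091) + 5.003(170.18) − 6.755(33) = 2357.4655 kcal/day.
TEE = 2357.4655 × 1.375 = 3241.5151 kcal/day.
Carbohydrate energy = 35% × 3241.5151 = 1134.5303 kcal.
Carbohydrate = 1134.5303 ÷ 4 kcal/g = 283.6326 g.

284 g/day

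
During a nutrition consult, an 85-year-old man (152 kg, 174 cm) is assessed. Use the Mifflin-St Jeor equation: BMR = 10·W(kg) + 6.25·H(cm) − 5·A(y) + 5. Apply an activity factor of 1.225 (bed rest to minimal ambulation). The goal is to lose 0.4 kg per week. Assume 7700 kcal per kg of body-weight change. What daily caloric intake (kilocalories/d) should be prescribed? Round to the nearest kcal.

Mifflin-St Jeor (male): BMR = 10(152) + 6.25(174) − 5(85) + 5 = 1520 + 1087.5 − 425 + 5 = 2187.5 kcal/day.
TEE = 2187.5 × 1.225 = 2679.6875 kcal/day.
Required daily deficit = 0.4 × 7700 ÷ 7 = 440 kcal/day.
Target intake = 2679.6875 − 440 = 2239.6875 kcal/day.

2240 kilocalories/d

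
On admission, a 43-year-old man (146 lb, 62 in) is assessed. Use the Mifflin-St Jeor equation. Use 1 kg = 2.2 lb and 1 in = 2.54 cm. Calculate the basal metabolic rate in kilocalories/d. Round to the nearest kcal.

Convert to metric: weight = 146 ÷ 2.2 = 66.3636 kg; height = 62 × 2.54 = 157.48 cm.
Mifflin-St Jeor (male): BMR = 10(66.3636) + 6.25(157.48) − 5(43) + 5 = 663.6364 + 984.25 − 215 + 5 = 1437.8864 kcal/day.

1438 kilocalories/d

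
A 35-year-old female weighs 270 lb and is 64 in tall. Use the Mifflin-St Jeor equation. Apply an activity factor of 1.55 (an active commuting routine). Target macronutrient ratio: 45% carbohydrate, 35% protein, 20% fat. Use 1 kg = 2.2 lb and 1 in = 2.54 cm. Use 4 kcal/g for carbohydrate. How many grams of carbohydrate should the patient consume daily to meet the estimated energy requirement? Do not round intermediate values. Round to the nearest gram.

333 g/day

Convert to metric: weight = 270 ÷ 2.2 = 122.7273 kg; height = 64 × 2.54 = 162.56 cm.
Mifflin-St Jeor (female): BMR = 10(122.7273) + 6.25(162.56) − 5(35) − 161 = 1227.2727 + 1016 − 175 − 161 = 1907.2727 kcal/day.
TEE = 1907.2727 × 1.55 = 2956.2727 kcal/day.
Carbohydrate energy = 45% × 2956.2727 = 1330.3227 kcal.
Carbohydrate = 1330.3227 ÷ 4 kcal/g = 332.5807 g.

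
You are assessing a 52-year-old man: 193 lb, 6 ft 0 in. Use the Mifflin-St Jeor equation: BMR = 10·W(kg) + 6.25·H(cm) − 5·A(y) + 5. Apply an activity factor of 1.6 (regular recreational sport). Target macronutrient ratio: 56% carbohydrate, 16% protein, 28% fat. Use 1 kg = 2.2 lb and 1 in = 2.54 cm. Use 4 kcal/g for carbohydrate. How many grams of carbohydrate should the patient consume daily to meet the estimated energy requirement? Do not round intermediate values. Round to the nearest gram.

395 g/day

Convert to metric: weight = 193 ÷ 2.2 = 87.7273 kg; height = (6×12 + 0) × 2.54 = 72 × 2.54 = 182.88 cm.
Mifflin-St Jeor (male): BMR = 10(87.7273) + 6.25(182.88) − 5(52) + 5 = 877.2727 + 1143 − 260 + 5 = 1765.2727 kcal/day.
TEE = 1765.2727 × 1.6 = 2824.4364 kcal/day.
Carbohydrate energy = 56% × 2824.4364 = 1581.6844 kcal.
Carbohydrate = 1581.6844 ÷ 4 kcal/g = 395.4211 g.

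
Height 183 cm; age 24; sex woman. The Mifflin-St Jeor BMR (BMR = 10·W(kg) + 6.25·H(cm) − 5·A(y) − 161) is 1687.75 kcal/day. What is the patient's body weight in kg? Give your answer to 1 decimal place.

82.5 kg

1687.75 = 10·W + 6.25(183) − 5(24) − 161
10·W = 1687.75 − 862.75 = 825, so W = 82.5 kg.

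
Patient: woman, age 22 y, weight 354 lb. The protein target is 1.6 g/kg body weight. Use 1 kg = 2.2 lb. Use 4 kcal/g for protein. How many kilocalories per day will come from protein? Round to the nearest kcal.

Weight in kg = 354 ÷ 2.2 = 160.9091 kg.
Protein = 1.6 g/kg × 160.9091 kg = 257.4545 g/day.
Protein energy = 257.4545 g × 4 kcal/g = 1029.8182 kcal/day.

1030 kcal/day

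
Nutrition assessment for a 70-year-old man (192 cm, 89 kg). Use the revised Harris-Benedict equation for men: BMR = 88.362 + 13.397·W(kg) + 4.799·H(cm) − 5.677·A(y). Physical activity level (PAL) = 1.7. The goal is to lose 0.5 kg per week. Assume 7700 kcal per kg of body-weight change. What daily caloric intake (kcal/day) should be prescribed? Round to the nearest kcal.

Harris-Benedict: BMR = 88.362 + 13.397(89) + 4.799(192) − 5.677(70) = 1804.713 kcal/day.
TEE = 1804.713 × 1.7 = 3068.0121 kcal/day.
Required daily deficit = 0.5 × 7700 ÷ 7 = 550 kcal/day.
Target intake = 3068.0121 − 550 = 2518.0121 kcal/day.

2518 kcal/day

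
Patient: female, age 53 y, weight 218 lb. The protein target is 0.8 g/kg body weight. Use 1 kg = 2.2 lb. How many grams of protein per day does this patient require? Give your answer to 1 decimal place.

Weight in kg = 218 ÷ 2.2 = 99.0909 kg.
Protein = 0.8 g/kg × 99.0909 kg = 79.2727 g/day.

79.3 g/day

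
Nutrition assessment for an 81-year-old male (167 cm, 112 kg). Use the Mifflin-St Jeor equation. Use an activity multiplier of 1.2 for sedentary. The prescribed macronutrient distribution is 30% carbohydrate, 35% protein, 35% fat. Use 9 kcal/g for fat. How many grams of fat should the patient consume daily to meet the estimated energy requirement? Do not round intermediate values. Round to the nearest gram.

Mifflin-St Jeor (male): BMR = 10(112) + 6.25(167) − 5(81) + 5 = 1120 + 1043.75 − 405 + 5 = 1763.75 kcal/day.
TEE = 1763.75 × 1.2 = 2116.5 kcal/day.
Fat energy = 35% × 2116.5 = 740.775 kcal.
Fat = 740.775 ÷ 9 kcal/g = 82.3083 g.

82 g/day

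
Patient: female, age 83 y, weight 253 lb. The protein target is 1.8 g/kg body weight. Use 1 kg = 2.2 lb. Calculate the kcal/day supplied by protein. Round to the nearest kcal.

Weight in kg = 253 ÷ 2.2 = 115 kg.
Protein = 1.8 g/kg × 115 kg = 207 g/day.
Protein energy = 207 g × 4 kcal/g = 828 kcal/day.

828 kcal/day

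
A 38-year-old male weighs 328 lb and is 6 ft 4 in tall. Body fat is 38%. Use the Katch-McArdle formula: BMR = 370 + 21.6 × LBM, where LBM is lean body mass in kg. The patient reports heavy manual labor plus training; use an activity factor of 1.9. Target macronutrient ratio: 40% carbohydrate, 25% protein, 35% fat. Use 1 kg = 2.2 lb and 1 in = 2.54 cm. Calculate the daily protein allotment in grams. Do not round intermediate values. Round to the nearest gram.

281 g/day

Convert to metric: weight = 328 ÷ 2.2 = 149.0909 kg; height = (6×12 + 4) × 2.54 = 76 × 2.54 = 193.04 cm.
LBM = 149.0909 × (1 − 0.38) = 92.4364 kg. Katch-McArdle: BMR = 370 + 21.6 × 92.4364 = 2366.6255 kcal/day.
TEE = 2366.6255 × 1.9 = 4496.5884 kcal/day.
Protein energy = 25% × 4496.5884 = 1124.1471 kcal.
Protein = 1124.1471 ÷ 4 kcal/g = 281.0368 g.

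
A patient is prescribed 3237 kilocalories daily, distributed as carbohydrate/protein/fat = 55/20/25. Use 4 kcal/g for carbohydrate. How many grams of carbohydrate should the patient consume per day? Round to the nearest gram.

445 g/day

Carbohydrate energy = 55% × 3237 = 1780.35 kcal.
At 4 kcal/g: 1780.35 ÷ 4 = 445.0875 g.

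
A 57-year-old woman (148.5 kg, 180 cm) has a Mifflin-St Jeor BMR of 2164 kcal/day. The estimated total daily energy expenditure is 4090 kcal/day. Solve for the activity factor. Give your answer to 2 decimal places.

Activity factor = TEE ÷ BMR = 4090 ÷ 2164 = 1.89.

1.89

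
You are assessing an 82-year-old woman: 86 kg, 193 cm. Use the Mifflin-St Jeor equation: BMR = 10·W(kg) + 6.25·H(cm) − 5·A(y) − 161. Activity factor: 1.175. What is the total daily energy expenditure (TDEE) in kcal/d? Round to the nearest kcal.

1757 kcal/d

Mifflin-St Jeor (female): BMR = 10(86) + 6.25(193) − 5(82) − 161 = 860 + 1206.25 − 410 − 161 = 1495.25 kcal/day.
TEE = BMR × activity factor = 1495.25 × 1.175 = 1756.9188 kcal/day.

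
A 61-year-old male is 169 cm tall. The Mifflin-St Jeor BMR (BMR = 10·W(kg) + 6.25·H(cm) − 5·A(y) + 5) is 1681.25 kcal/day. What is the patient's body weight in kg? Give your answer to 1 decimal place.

92.5 kg

1681.25 = 10·W + 6.25(169) − 5(61) + 5
10·W = 1681.25 − 756.25 = 925, so W = 92.5 kg.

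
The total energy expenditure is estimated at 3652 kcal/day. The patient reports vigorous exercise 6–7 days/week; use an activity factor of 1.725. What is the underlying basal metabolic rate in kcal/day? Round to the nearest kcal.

2117 kcal/day

BMR = TEE ÷ activity factor = 3652 ÷ 1.725 = 2117.1014 kcal/day.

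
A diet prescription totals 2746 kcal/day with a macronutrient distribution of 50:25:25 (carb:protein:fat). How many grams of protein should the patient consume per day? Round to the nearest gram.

Protein energy = 25% × 2746 = 686.5 kcal.
At 4 kcal/g: 686.5 ÷ 4 = 171.625 g.

172 g/day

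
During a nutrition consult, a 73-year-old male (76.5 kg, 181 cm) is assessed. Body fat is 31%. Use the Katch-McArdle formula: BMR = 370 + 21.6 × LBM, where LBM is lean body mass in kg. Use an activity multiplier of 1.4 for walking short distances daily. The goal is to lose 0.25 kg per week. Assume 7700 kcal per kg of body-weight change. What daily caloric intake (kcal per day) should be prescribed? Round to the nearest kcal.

LBM = 76.5 × (1 − 0.31) = 52.785 kg. Katch-McArdle: BMR = 370 + 21.6 × 52.785 = 1510.156 kcal/day.
TEE = 1510.156 × 1.4 = 2114.2184 kcal/day.
Required daily deficit = 0.25 × 7700 ÷ 7 = 275 kcal/day.
Target intake = 2114.2184 − 275 = 1839.2184 kcal/day.

1839 kcal per day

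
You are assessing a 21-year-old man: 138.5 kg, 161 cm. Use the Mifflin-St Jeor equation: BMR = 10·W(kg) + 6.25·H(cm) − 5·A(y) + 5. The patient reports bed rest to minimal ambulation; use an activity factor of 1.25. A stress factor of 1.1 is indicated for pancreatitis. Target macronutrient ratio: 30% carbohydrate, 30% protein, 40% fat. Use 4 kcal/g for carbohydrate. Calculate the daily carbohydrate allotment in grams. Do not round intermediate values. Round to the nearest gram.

Mifflin-St Jeor (male): BMR = 10(138.5) + 6.25(161) − 5(21) + 5 = 1385 + 1006.25 − 105 + 5 = 2291.25 kcal/day.
TEE = 2291.25 × 1.25 = 2864.0625 kcal/day.
With stress factor 1.1: 2864.0625 × 1.1 = 3150.4688 kcal/day.
Carbohydrate energy = 30% × 3150.4688 = 945.1406 kcal.
Carbohydrate = 945.1406 ÷ 4 kcal/g = 236.2852 g.

236 g/day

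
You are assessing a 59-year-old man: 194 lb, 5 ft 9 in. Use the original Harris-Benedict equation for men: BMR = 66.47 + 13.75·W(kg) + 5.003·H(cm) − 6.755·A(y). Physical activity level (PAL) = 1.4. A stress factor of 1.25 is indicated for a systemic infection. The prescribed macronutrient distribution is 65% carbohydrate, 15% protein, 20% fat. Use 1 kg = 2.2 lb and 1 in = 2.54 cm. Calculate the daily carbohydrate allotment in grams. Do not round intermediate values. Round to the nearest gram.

500 g/day

Convert to metric: weight = 194 ÷ 2.2 = 88.1818 kg; height = (5×12 + 9) × 2.54 = 69 × 2.54 = 175.26 cm.
Harris-Benedict: BMR = 66.47 + 13.75(88.1818) + 5.003(175.26) − 6.755(59) = 1757.2508 kcal/day.
TEE = 1757.2508 × 1.4 = 2460.1511 kcal/day.
With stress factor 1.25: 2460.1511 × 1.25 = 3075.1889 kcal/day.
Carbohydrate energy = 65% × 3075.1889 = 1998.8728 kcal.
Carbohydrate = 1998.8728 ÷ 4 kcal/g = 499.7182 g.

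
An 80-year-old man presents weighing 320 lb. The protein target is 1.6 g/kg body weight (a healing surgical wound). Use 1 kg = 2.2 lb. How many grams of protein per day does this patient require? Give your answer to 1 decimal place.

Weight in kg = 320 ÷ 2.2 = 145.4545 kg.
Protein = 1.6 g/kg × 145.4545 kg = 232.7273 g/day.

232.7 g/day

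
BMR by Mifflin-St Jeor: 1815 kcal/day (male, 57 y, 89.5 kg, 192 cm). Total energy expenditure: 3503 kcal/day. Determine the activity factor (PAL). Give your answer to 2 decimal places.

1.93

Activity factor = TEE ÷ BMR = 3503 ÷ 1815 = 1.93.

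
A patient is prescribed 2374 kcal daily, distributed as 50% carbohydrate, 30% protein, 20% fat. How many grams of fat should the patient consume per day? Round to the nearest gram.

Fat energy = 20% × 2374 = 474.8 kcal.
At 9 kcal/g: 474.8 ÷ 9 = 52.7556 g.

53 g/day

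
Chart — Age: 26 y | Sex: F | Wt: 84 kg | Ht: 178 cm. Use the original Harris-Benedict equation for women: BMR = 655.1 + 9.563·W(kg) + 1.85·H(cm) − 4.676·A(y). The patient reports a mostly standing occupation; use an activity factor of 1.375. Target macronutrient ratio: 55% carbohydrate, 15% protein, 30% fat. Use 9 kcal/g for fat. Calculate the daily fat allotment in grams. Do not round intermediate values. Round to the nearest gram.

76 g/day

Harris-Benedict: BMR = 655.1 + 9.563(84) + 1.85(178) − 4.676(26) = 1666.116 kcal/day.
TEE = 1666.116 × 1.375 = 2290.9095 kcal/day.
Fat energy = 30% × 2290.9095 = 687.2729 kcal.
Fat = 687.2729 ÷ 9 kcal/g = 76.3637 g.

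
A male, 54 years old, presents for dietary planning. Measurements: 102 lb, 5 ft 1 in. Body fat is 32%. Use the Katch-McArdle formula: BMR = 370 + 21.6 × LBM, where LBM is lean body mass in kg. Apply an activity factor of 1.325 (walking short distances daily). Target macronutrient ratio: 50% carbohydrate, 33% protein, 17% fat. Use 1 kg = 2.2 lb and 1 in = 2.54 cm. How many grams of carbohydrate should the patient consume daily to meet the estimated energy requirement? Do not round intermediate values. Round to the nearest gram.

Convert to metric: weight = 102 ÷ 2.2 = 46.3636 kg; height = (5×12 + 1) × 2.54 = 61 × 2.54 = 154.94 cm.
LBM = 46.3636 × (1 − 0.32) = 31.5273 kg. Katch-McArdle: BMR = 370 + 21.6 × 31.5273 = 1050.9891 kcal/day.
TEE = 1050.9891 × 1.325 = 1392.5605 kcal/day.
Carbohydrate energy = 50% × 1392.5605 = 696.2803 kcal.
Carbohydrate = 696.2803 ÷ 4 kcal/g = 174.0701 g.

174 g/day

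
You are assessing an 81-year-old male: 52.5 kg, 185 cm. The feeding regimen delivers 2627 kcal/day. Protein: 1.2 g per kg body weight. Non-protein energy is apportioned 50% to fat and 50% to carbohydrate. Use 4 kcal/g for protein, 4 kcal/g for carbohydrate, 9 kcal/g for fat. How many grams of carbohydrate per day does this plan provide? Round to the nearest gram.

297 g/day

Protein = 1.2 × 52.5 = 63 g → 63 × 4 = 252 kcal.
Non-protein calories = 2627 − 252 = 2375 kcal.
Fat: 50% × 2375 = 1187.5 kcal; carbohydrate: 1187.5 kcal.
Carbohydrate: 1187.5 kcal ÷ 4 kcal/g = 296.875 g.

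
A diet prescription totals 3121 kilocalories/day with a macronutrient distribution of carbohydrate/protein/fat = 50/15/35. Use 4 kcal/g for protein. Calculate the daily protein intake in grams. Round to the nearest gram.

Protein energy = 15% × 3121 = 468.15 kcal.
At 4 kcal/g: 468.15 ÷ 4 = 117.0375 g.

117 g/day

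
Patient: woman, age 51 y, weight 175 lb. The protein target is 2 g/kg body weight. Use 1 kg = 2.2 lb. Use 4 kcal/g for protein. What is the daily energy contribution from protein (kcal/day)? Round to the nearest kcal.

636 kcal/day

Weight in kg = 175 ÷ 2.2 = 79.5455 kg.
Protein = 2 g/kg × 79.5455 kg = 159.0909 g/day.
Protein energy = 159.0909 g × 4 kcal/g = 636.3636 kcal/day.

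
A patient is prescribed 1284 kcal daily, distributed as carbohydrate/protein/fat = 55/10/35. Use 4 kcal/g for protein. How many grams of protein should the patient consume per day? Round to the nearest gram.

32 g/day

Protein energy = 10% × 1284 = 128.4 kcal.
At 4 kcal/g: 128.4 ÷ 4 = 32.1 g.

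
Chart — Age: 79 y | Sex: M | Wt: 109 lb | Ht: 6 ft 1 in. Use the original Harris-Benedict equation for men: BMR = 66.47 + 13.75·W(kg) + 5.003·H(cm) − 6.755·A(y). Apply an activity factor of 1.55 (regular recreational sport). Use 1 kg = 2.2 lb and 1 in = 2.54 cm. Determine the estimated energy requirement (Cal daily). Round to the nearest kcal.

Convert to metric: weight = 109 ÷ 2.2 = 49.5455 kg; height = (6×12 + 1) × 2.54 = 73 × 2.54 = 185.42 cm.
Harris-Benedict: BMR = 66.47 + 13.75(49.5455) + 5.003(185.42) − 6.755(79) = 1141.7313 kcal/day.
TEE = BMR × activity factor = 1141.7313 × 1.55 = 1769.6835 kcal/day.

1770 Cal daily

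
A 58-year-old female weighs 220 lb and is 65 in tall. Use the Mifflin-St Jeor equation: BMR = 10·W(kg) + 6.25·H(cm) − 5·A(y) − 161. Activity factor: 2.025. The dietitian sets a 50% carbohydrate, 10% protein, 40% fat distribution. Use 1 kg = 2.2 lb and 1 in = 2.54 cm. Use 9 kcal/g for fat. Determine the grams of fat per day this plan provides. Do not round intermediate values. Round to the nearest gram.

Convert to metric: weight = 220 ÷ 2.2 = 100 kg; height = 65 × 2.54 = 165.1 cm.
Mifflin-St Jeor (female): BMR = 10(100) + 6.25(165.1) − 5(58) − 161 = 1000 + 1031.875 − 290 − 161 = 1580.875 kcal/day.
TEE = 1580.875 × 2.025 = 3201.2719 kcal/day.
Fat energy = 40% × 3201.2719 = 1280.5088 kcal.
Fat = 1280.5088 ÷ 9 kcal/g = 142.2788 g.

142 g/day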